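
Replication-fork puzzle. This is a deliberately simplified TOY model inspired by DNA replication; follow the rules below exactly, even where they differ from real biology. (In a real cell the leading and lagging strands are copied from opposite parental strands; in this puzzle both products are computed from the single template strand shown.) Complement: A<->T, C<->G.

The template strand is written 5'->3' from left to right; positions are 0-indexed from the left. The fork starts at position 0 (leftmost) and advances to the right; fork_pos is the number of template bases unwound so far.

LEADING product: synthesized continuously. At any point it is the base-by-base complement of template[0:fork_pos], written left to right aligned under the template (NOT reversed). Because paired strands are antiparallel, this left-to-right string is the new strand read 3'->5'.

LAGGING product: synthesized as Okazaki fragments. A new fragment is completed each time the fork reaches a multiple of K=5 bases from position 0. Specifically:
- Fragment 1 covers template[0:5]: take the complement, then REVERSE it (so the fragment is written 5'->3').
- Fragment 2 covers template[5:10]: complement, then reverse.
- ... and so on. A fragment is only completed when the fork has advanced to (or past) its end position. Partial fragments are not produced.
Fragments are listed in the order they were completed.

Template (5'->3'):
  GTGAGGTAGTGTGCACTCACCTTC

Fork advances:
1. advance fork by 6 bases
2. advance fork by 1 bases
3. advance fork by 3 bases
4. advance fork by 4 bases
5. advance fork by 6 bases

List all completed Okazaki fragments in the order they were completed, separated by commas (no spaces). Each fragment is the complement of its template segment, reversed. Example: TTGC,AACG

Answer: CTCAC,ACTAC,TGCAC,GTGAG

Derivation:
Step 1: advance 6 -> fork_pos = 0 + 6 = 6. Reached multiple(s) of 5: 5 -> fragment 1 completed (1 total).
Step 2: advance 1 -> fork_pos = 6 + 1 = 7. Next multiple of 5 is 10 (not reached); still 1 fragment(s).
Step 3: advance 3 -> fork_pos = 7 + 3 = 10. Reached multiple(s) of 5: 10 -> fragment 2 completed (2 total).
Step 4: advance 4 -> fork_pos = 10 + 4 = 14. Next multiple of 5 is 15 (not reached); still 2 fragment(s).
Step 5: advance 6 -> fork_pos = 14 + 6 = 20. Reached multiple(s) of 5: 15, 20 -> fragments 3-4 completed (4 total).
Final fork_pos = 20, so 4 fragment(s) are complete. Build each: template segment -> complement -> reverse.
Fragment 1: template[0:5] = GTGAG -> complement CACTC -> reversed CTCAC
Fragment 2: template[5:10] = GTAGT -> complement CATCA -> reversed ACTAC
Fragment 3: template[10:15] = GTGCA -> complement CACGT -> reversed TGCAC
Fragment 4: template[15:20] = CTCAC -> complement GAGTG -> reversed GTGAG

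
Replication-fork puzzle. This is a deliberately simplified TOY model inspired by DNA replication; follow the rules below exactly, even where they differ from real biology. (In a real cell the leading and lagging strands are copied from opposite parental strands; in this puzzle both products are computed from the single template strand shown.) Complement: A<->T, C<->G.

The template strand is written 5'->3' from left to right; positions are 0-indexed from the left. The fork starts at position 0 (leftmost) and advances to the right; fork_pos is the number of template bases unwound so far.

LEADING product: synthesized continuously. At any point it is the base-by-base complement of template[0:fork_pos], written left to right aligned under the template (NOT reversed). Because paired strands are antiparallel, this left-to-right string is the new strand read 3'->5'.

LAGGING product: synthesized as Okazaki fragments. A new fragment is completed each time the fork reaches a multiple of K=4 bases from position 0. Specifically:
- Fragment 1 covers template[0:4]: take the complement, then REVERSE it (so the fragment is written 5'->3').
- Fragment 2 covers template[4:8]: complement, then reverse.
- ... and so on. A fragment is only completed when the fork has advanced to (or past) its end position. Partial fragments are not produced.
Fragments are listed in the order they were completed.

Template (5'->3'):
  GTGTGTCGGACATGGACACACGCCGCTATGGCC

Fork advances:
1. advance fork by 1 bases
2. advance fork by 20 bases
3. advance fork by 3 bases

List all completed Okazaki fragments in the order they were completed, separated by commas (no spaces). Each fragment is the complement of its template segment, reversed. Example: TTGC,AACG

Step 1: advance 1 -> fork_pos = 0 + 1 = 1. Next multiple of 4 is 4 (not reached); still 0 fragment(s).
Step 2: advance 20 -> fork_pos = 1 + 20 = 21. Reached multiple(s) of 4: 4, 8, 12, 16, 20 -> fragments 1-5 completed (5 total).
Step 3: advance 3 -> fork_pos = 21 + 3 = 24. Reached multiple(s) of 4: 24 -> fragment 6 completed (6 total).
Final fork_pos = 24, so 6 fragment(s) are complete. Build each: template segment -> complement -> reverse.
Fragment 1: template[0:4] = GTGT -> complement CACA -> reversed ACAC
Fragment 2: template[4:8] = GTCG -> complement CAGC -> reversed CGAC
Fragment 3: template[8:12] = GACA -> complement CTGT -> reversed TGTC
Fragment 4: template[12:16] = TGGA -> complement ACCT -> reversed TCCA
Fragment 5: template[16:20] = CACA -> complement GTGT -> reversed TGTG
Fragment 6: template[20:24] = CGCC -> complement GCGG -> reversed GGCG

Answer: ACAC,CGAC,TGTC,TCCA,TGTG,GGCG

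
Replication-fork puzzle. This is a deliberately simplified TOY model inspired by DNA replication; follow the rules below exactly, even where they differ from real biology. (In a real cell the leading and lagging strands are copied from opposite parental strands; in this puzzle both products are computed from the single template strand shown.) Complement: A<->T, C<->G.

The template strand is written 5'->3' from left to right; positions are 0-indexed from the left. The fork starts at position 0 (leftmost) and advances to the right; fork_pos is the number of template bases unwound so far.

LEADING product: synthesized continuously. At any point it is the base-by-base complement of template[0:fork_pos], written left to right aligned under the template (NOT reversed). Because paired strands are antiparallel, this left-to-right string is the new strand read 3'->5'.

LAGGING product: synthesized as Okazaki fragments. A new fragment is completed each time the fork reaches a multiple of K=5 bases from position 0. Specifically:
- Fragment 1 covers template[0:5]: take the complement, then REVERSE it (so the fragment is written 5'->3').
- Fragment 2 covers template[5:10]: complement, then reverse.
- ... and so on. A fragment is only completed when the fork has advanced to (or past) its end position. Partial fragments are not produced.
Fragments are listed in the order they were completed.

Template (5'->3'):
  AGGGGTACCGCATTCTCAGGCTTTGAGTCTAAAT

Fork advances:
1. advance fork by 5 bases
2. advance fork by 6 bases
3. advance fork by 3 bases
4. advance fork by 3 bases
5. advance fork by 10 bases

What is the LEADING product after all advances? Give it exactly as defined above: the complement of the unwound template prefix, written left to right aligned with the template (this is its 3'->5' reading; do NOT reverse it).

Answer: TCCCCATGGCGTAAGAGTCCGAAACTC

Derivation:
Step 1: advance 5 -> fork_pos = 0 + 5 = 5.
Step 2: advance 6 -> fork_pos = 5 + 6 = 11.
Step 3: advance 3 -> fork_pos = 11 + 3 = 14.
Step 4: advance 3 -> fork_pos = 14 + 3 = 17.
Step 5: advance 10 -> fork_pos = 17 + 10 = 27.
Unwound prefix: template[0:27] = AGGGGTACCGCATTCTCAGGCTTTGAG
Complement it base by base (A<->T, C<->G), keeping left-to-right order:
  [0:5] AGGGG -> TCCCC
  [5:10] TACCG -> ATGGC
  [10:15] CATTC -> GTAAG
  [15:20] TCAGG -> AGTCC
  [20:25] CTTTG -> GAAAC
  [25:27] AG -> TC
Concatenate: TCCCCATGGCGTAAGAGTCCGAAACTC (length 27; written aligned with the template, i.e. 3'->5').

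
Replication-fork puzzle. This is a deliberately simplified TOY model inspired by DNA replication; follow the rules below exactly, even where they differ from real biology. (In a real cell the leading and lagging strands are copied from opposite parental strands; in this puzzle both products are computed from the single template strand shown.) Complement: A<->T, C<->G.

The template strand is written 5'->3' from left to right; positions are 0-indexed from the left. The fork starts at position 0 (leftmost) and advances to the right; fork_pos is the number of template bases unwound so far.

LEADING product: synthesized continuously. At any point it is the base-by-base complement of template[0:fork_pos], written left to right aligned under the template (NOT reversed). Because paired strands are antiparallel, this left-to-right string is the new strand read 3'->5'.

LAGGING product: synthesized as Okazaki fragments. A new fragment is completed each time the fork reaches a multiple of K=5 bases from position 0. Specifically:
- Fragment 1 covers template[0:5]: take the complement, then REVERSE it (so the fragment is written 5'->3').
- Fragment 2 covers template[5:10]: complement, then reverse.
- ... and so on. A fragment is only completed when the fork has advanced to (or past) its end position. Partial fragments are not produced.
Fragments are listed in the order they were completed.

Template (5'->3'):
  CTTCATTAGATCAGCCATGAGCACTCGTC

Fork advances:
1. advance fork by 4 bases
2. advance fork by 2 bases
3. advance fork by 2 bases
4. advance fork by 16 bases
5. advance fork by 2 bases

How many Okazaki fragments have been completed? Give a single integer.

Answer: 5

Derivation:
Step 1: advance 4 -> fork_pos = 0 + 4 = 4. Next multiple of 5 is 5 (not reached); still 0 fragment(s).
Step 2: advance 2 -> fork_pos = 4 + 2 = 6. Reached multiple(s) of 5: 5 -> fragment 1 completed (1 total).
Step 3: advance 2 -> fork_pos = 6 + 2 = 8. Next multiple of 5 is 10 (not reached); still 1 fragment(s).
Step 4: advance 16 -> fork_pos = 8 + 16 = 24. Reached multiple(s) of 5: 10, 15, 20 -> fragments 2-4 completed (4 total).
Step 5: advance 2 -> fork_pos = 24 + 2 = 26. Reached multiple(s) of 5: 25 -> fragment 5 completed (5 total).
Check: final fork_pos = 26; the multiples of 5 that are <= 26 are 5..25 -> 26 // 5 = 5 completed fragment(s).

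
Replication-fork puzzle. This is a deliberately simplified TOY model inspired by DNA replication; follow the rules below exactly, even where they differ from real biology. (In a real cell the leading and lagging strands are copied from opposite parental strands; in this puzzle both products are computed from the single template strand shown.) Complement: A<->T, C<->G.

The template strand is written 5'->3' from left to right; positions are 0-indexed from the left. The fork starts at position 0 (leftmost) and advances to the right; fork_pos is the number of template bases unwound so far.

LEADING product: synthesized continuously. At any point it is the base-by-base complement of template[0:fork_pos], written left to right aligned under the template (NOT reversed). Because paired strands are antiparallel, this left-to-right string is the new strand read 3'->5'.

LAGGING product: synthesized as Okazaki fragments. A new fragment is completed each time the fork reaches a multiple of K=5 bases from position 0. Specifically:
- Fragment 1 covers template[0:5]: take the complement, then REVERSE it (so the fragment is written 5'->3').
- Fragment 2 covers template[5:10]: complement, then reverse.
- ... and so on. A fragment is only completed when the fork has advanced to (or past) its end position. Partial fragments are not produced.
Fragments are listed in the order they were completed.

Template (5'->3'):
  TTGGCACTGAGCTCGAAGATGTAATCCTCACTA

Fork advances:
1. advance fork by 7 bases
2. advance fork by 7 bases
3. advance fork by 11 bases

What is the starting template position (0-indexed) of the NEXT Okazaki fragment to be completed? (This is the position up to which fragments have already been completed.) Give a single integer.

Step 1: advance 7 -> fork_pos = 0 + 7 = 7. Reached multiple(s) of 5: 5 -> fragment 1 completed (1 total).
Step 2: advance 7 -> fork_pos = 7 + 7 = 14. Reached multiple(s) of 5: 10 -> fragment 2 completed (2 total).
Step 3: advance 11 -> fork_pos = 14 + 11 = 25. Reached multiple(s) of 5: 15, 20, 25 -> fragments 3-5 completed (5 total).
5 fragment(s) completed, covering template[0:25] (5 x 5 = 25). The next fragment, fragment 6, covers template[25:30], so it starts at position 25.

Answer: 25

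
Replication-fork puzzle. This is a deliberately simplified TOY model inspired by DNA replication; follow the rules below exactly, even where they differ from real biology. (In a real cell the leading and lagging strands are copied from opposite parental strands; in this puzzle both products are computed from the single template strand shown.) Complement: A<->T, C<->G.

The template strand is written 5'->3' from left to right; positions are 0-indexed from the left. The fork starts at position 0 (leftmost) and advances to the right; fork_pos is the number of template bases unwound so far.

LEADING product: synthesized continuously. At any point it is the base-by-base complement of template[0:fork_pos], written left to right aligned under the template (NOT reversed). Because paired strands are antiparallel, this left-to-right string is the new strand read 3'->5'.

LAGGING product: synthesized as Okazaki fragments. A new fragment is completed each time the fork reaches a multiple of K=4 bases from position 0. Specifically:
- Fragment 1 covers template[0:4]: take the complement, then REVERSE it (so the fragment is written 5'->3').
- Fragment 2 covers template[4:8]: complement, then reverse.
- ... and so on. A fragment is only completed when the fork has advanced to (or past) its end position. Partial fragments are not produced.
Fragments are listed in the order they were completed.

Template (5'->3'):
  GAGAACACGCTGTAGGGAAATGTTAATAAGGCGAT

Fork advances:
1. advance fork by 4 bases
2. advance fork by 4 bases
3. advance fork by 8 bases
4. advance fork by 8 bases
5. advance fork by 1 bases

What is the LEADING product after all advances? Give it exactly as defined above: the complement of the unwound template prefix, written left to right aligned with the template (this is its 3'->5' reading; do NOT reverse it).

Answer: CTCTTGTGCGACATCCCTTTACAAT

Derivation:
Step 1: advance 4 -> fork_pos = 0 + 4 = 4.
Step 2: advance 4 -> fork_pos = 4 + 4 = 8.
Step 3: advance 8 -> fork_pos = 8 + 8 = 16.
Step 4: advance 8 -> fork_pos = 16 + 8 = 24.
Step 5: advance 1 -> fork_pos = 24 + 1 = 25.
Unwound prefix: template[0:25] = GAGAACACGCTGTAGGGAAATGTTA
Complement it base by base (A<->T, C<->G), keeping left-to-right order:
  [0:5] GAGAA -> CTCTT
  [5:10] CACGC -> GTGCG
  [10:15] TGTAG -> ACATC
  [15:20] GGAAA -> CCTTT
  [20:25] TGTTA -> ACAAT
Concatenate: CTCTTGTGCGACATCCCTTTACAAT (length 25; written aligned with the template, i.e. 3'->5').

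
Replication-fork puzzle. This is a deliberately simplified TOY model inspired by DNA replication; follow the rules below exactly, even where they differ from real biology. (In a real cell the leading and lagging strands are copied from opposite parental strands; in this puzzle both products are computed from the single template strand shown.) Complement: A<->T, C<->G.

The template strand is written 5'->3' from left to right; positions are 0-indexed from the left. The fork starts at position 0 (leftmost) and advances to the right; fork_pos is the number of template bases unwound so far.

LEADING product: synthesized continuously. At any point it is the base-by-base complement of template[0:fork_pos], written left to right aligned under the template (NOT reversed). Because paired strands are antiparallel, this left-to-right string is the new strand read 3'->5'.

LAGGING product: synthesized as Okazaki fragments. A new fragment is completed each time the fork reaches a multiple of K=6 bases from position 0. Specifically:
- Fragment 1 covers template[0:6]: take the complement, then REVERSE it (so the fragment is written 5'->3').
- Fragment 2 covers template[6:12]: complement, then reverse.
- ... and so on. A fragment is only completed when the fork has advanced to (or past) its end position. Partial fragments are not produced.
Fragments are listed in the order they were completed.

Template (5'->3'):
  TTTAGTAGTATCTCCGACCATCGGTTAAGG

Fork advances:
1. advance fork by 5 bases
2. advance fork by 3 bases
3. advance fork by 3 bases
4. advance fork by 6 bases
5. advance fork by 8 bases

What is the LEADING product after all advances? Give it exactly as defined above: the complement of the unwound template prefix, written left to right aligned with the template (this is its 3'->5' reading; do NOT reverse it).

Step 1: advance 5 -> fork_pos = 0 + 5 = 5.
Step 2: advance 3 -> fork_pos = 5 + 3 = 8.
Step 3: advance 3 -> fork_pos = 8 + 3 = 11.
Step 4: advance 6 -> fork_pos = 11 + 6 = 17.
Step 5: advance 8 -> fork_pos = 17 + 8 = 25.
Unwound prefix: template[0:25] = TTTAGTAGTATCTCCGACCATCGGT
Complement it base by base (A<->T, C<->G), keeping left-to-right order:
  [0:5] TTTAG -> AAATC
  [5:10] TAGTA -> ATCAT
  [10:15] TCTCC -> AGAGG
  [15:20] GACCA -> CTGGT
  [20:25] TCGGT -> AGCCA
Concatenate: AAATCATCATAGAGGCTGGTAGCCA (length 25; written aligned with the template, i.e. 3'->5').

Answer: AAATCATCATAGAGGCTGGTAGCCA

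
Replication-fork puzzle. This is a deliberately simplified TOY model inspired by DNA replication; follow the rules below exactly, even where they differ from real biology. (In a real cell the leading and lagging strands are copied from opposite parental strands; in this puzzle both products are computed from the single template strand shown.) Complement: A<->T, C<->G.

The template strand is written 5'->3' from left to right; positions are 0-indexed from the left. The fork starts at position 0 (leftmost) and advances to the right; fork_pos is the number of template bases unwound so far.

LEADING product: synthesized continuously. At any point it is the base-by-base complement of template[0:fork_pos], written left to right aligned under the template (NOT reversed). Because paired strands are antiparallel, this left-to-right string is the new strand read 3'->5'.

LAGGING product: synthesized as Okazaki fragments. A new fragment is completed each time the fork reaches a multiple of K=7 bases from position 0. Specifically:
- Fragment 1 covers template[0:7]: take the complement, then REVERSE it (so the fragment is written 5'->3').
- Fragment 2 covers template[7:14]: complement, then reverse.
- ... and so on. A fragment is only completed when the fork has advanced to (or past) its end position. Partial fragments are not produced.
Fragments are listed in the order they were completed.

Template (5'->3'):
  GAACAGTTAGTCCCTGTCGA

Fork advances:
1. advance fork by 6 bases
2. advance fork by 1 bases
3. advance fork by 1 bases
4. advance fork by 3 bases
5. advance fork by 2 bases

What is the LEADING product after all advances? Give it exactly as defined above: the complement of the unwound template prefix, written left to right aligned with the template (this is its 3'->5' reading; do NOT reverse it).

Answer: CTTGTCAATCAGG

Derivation:
Step 1: advance 6 -> fork_pos = 0 + 6 = 6.
Step 2: advance 1 -> fork_pos = 6 + 1 = 7.
Step 3: advance 1 -> fork_pos = 7 + 1 = 8.
Step 4: advance 3 -> fork_pos = 8 + 3 = 11.
Step 5: advance 2 -> fork_pos = 11 + 2 = 13.
Unwound prefix: template[0:13] = GAACAGTTAGTCC
Complement it base by base (A<->T, C<->G), keeping left-to-right order:
  [0:5] GAACA -> CTTGT
  [5:10] GTTAG -> CAATC
  [10:13] TCC -> AGG
Concatenate: CTTGTCAATCAGG (length 13; written aligned with the template, i.e. 3'->5').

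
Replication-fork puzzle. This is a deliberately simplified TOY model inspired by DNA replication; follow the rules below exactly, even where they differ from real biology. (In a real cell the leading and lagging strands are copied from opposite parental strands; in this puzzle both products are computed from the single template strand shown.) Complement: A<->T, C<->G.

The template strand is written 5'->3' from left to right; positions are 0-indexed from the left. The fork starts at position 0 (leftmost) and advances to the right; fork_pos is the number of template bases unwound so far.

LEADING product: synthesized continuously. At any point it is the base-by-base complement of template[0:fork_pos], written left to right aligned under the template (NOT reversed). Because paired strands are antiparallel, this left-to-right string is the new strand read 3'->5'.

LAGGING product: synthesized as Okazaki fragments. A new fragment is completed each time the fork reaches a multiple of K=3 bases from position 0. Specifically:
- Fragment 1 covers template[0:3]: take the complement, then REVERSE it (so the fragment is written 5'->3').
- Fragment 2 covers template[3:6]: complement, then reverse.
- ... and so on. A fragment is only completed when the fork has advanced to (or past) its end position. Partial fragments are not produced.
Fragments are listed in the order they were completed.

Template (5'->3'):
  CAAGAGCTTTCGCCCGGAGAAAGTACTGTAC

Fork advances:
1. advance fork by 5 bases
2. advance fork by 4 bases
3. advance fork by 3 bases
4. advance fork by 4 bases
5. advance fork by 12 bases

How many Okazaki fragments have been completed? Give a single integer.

Answer: 9

Derivation:
Step 1: advance 5 -> fork_pos = 0 + 5 = 5. Reached multiple(s) of 3: 3 -> fragment 1 completed (1 total).
Step 2: advance 4 -> fork_pos = 5 + 4 = 9. Reached multiple(s) of 3: 6, 9 -> fragments 2-3 completed (3 total).
Step 3: advance 3 -> fork_pos = 9 + 3 = 12. Reached multiple(s) of 3: 12 -> fragment 4 completed (4 total).
Step 4: advance 4 -> fork_pos = 12 + 4 = 16. Reached multiple(s) of 3: 15 -> fragment 5 completed (5 total).
Step 5: advance 12 -> fork_pos = 16 + 12 = 28. Reached multiple(s) of 3: 18, 21, 24, 27 -> fragments 6-9 completed (9 total).
Check: final fork_pos = 28; the multiples of 3 that are <= 28 are 3..27 -> 28 // 3 = 9 completed fragment(s).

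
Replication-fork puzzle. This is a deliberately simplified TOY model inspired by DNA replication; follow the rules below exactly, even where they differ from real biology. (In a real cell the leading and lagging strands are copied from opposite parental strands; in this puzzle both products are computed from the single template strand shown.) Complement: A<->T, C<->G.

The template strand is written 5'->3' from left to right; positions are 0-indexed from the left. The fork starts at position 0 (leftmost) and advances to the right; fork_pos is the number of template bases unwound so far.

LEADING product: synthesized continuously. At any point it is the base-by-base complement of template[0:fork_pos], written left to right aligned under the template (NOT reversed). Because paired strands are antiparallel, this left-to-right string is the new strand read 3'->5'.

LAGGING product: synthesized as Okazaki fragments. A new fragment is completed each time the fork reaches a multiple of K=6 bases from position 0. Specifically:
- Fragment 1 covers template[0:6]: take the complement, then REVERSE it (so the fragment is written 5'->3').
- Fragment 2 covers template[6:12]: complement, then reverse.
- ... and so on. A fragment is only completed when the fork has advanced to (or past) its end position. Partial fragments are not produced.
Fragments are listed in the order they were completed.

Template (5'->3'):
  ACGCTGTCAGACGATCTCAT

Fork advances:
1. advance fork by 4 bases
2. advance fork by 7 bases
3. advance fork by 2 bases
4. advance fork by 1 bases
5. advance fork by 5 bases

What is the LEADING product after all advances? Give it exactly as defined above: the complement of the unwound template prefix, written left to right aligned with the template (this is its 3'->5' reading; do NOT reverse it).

Step 1: advance 4 -> fork_pos = 0 + 4 = 4.
Step 2: advance 7 -> fork_pos = 4 + 7 = 11.
Step 3: advance 2 -> fork_pos = 11 + 2 = 13.
Step 4: advance 1 -> fork_pos = 13 + 1 = 14.
Step 5: advance 5 -> fork_pos = 14 + 5 = 19.
Unwound prefix: template[0:19] = ACGCTGTCAGACGATCTCA
Complement it base by base (A<->T, C<->G), keeping left-to-right order:
  [0:5] ACGCT -> TGCGA
  [5:10] GTCAG -> CAGTC
  [10:15] ACGAT -> TGCTA
  [15:19] CTCA -> GAGT
Concatenate: TGCGACAGTCTGCTAGAGT (length 19; written aligned with the template, i.e. 3'->5').

Answer: TGCGACAGTCTGCTAGAGT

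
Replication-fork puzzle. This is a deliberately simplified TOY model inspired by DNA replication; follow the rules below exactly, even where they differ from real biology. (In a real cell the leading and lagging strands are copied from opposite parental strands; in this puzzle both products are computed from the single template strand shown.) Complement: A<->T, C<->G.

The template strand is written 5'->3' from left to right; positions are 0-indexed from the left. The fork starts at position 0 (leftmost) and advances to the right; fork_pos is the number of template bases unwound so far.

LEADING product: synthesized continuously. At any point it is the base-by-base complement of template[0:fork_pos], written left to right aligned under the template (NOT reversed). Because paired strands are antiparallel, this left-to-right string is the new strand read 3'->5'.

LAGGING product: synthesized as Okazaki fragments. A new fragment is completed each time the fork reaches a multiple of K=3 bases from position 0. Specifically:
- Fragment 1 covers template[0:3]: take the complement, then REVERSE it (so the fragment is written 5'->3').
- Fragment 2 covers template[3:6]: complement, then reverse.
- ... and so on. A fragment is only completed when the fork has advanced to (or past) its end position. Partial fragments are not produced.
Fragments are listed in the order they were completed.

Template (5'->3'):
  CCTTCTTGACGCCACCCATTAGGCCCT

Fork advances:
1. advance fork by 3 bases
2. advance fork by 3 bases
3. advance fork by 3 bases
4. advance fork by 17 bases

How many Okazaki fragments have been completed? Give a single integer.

Answer: 8

Derivation:
Step 1: advance 3 -> fork_pos = 0 + 3 = 3. Reached multiple(s) of 3: 3 -> fragment 1 completed (1 total).
Step 2: advance 3 -> fork_pos = 3 + 3 = 6. Reached multiple(s) of 3: 6 -> fragment 2 completed (2 total).
Step 3: advance 3 -> fork_pos = 6 + 3 = 9. Reached multiple(s) of 3: 9 -> fragment 3 completed (3 total).
Step 4: advance 17 -> fork_pos = 9 + 17 = 26. Reached multiple(s) of 3: 12, 15, 18, 21, 24 -> fragments 4-8 completed (8 total).
Check: final fork_pos = 26; the multiples of 3 that are <= 26 are 3..24 -> 26 // 3 = 8 completed fragment(s).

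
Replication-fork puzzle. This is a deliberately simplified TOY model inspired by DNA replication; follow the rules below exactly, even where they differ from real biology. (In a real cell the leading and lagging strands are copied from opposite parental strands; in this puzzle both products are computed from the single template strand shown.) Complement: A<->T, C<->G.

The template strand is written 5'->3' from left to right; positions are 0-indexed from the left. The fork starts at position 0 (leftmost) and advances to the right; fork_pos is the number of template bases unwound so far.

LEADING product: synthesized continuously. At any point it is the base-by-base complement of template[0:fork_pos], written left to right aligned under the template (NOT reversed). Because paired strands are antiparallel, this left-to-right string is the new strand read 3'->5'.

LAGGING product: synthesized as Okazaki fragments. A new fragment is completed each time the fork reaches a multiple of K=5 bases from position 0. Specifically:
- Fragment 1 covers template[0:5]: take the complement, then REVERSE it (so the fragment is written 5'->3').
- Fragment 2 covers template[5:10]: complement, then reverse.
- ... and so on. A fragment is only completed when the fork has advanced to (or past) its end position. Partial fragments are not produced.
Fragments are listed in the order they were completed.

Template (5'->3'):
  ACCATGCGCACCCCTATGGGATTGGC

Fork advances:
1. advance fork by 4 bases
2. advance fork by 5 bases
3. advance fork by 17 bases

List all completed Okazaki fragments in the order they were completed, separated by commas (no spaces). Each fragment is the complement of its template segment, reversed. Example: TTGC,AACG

Step 1: advance 4 -> fork_pos = 0 + 4 = 4. Next multiple of 5 is 5 (not reached); still 0 fragment(s).
Step 2: advance 5 -> fork_pos = 4 + 5 = 9. Reached multiple(s) of 5: 5 -> fragment 1 completed (1 total).
Step 3: advance 17 -> fork_pos = 9 + 17 = 26. Reached multiple(s) of 5: 10, 15, 20, 25 -> fragments 2-5 completed (5 total).
Final fork_pos = 26, so 5 fragment(s) are complete. Build each: template segment -> complement -> reverse.
Fragment 1: template[0:5] = ACCAT -> complement TGGTA -> reversed ATGGT
Fragment 2: template[5:10] = GCGCA -> complement CGCGT -> reversed TGCGC
Fragment 3: template[10:15] = CCCCT -> complement GGGGA -> reversed AGGGG
Fragment 4: template[15:20] = ATGGG -> complement TACCC -> reversed CCCAT
Fragment 5: template[20:25] = ATTGG -> complement TAACC -> reversed CCAAT

Answer: ATGGT,TGCGC,AGGGG,CCCAT,CCAAT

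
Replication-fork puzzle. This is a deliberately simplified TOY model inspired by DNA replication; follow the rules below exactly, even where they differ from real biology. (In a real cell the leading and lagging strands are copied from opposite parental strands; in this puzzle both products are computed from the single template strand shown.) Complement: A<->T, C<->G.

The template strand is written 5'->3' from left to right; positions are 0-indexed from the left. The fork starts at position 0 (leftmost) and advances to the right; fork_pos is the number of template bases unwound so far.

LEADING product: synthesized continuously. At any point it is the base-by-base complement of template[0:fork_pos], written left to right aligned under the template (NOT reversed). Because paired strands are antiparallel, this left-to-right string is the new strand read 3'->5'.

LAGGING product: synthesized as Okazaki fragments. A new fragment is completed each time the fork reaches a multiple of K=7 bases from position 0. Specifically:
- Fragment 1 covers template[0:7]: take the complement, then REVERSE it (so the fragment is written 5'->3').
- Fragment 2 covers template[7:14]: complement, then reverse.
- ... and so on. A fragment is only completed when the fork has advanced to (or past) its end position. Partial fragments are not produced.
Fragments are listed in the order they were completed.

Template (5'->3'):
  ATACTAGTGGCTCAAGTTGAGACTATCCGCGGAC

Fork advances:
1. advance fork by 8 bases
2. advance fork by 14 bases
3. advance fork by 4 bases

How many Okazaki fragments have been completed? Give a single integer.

Answer: 3

Derivation:
Step 1: advance 8 -> fork_pos = 0 + 8 = 8. Reached multiple(s) of 7: 7 -> fragment 1 completed (1 total).
Step 2: advance 14 -> fork_pos = 8 + 14 = 22. Reached multiple(s) of 7: 14, 21 -> fragments 2-3 completed (3 total).
Step 3: advance 4 -> fork_pos = 22 + 4 = 26. Next multiple of 7 is 28 (not reached); still 3 fragment(s).
Check: final fork_pos = 26; the multiples of 7 that are <= 26 are 7..21 -> 26 // 7 = 3 completed fragment(s).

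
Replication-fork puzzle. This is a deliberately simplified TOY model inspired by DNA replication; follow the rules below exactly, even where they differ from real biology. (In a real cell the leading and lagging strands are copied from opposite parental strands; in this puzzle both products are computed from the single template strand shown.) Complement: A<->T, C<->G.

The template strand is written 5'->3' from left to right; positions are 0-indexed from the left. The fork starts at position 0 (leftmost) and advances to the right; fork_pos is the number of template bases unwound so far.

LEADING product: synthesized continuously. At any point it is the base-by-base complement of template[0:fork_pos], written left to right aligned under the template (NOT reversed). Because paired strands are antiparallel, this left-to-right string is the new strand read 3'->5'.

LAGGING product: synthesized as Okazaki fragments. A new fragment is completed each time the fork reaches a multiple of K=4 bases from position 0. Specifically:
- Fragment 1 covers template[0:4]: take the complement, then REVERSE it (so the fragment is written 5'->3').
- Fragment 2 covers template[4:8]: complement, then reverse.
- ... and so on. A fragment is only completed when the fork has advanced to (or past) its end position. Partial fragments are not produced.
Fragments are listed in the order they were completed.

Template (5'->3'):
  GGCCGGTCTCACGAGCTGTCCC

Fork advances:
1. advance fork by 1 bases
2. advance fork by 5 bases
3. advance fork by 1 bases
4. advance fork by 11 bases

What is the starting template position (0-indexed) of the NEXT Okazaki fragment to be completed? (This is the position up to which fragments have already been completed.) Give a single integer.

Step 1: advance 1 -> fork_pos = 0 + 1 = 1. Next multiple of 4 is 4 (not reached); still 0 fragment(s).
Step 2: advance 5 -> fork_pos = 1 + 5 = 6. Reached multiple(s) of 4: 4 -> fragment 1 completed (1 total).
Step 3: advance 1 -> fork_pos = 6 + 1 = 7. Next multiple of 4 is 8 (not reached); still 1 fragment(s).
Step 4: advance 11 -> fork_pos = 7 + 11 = 18. Reached multiple(s) of 4: 8, 12, 16 -> fragments 2-4 completed (4 total).
4 fragment(s) completed, covering template[0:16] (4 x 4 = 16). The next fragment, fragment 5, covers template[16:20], so it starts at position 16.

Answer: 16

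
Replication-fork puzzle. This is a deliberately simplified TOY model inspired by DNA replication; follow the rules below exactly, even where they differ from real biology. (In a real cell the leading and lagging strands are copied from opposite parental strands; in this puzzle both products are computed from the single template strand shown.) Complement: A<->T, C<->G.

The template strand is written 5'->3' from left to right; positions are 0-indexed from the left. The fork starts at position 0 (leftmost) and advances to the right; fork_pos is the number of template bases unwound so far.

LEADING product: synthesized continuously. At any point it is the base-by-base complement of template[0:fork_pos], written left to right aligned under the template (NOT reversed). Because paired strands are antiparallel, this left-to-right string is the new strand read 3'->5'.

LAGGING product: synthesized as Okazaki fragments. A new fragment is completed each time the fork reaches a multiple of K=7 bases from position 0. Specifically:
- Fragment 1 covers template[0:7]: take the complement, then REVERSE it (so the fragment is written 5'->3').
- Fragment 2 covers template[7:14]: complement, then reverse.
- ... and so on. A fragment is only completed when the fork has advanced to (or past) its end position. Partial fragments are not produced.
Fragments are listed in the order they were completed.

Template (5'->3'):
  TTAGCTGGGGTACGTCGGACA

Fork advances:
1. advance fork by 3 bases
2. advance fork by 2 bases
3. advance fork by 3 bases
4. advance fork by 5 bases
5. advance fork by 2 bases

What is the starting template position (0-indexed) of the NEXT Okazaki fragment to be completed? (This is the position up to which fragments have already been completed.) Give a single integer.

Step 1: advance 3 -> fork_pos = 0 + 3 = 3. Next multiple of 7 is 7 (not reached); still 0 fragment(s).
Step 2: advance 2 -> fork_pos = 3 + 2 = 5. Next multiple of 7 is 7 (not reached); still 0 fragment(s).
Step 3: advance 3 -> fork_pos = 5 + 3 = 8. Reached multiple(s) of 7: 7 -> fragment 1 completed (1 total).
Step 4: advance 5 -> fork_pos = 8 + 5 = 13. Next multiple of 7 is 14 (not reached); still 1 fragment(s).
Step 5: advance 2 -> fork_pos = 13 + 2 = 15. Reached multiple(s) of 7: 14 -> fragment 2 completed (2 total).
2 fragment(s) completed, covering template[0:14] (2 x 7 = 14). The next fragment, fragment 3, covers template[14:21], so it starts at position 14.

Answer: 14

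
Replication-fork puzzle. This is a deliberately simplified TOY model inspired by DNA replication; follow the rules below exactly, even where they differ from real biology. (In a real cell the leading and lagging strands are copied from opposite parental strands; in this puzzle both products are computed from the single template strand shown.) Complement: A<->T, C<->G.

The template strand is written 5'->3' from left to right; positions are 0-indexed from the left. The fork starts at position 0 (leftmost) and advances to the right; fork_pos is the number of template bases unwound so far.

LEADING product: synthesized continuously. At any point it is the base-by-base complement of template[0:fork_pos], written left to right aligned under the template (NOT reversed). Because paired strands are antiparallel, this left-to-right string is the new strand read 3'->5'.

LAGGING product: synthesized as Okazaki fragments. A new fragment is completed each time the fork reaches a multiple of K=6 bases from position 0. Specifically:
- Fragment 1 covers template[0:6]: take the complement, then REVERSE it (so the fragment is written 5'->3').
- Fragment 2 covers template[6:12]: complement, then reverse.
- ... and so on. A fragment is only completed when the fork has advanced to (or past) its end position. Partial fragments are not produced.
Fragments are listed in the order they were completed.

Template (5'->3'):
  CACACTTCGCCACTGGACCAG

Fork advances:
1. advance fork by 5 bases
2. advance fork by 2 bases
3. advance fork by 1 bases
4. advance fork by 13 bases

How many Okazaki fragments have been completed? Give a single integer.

Answer: 3

Derivation:
Step 1: advance 5 -> fork_pos = 0 + 5 = 5. Next multiple of 6 is 6 (not reached); still 0 fragment(s).
Step 2: advance 2 -> fork_pos = 5 + 2 = 7. Reached multiple(s) of 6: 6 -> fragment 1 completed (1 total).
Step 3: advance 1 -> fork_pos = 7 + 1 = 8. Next multiple of 6 is 12 (not reached); still 1 fragment(s).
Step 4: advance 13 -> fork_pos = 8 + 13 = 21. Reached multiple(s) of 6: 12, 18 -> fragments 2-3 completed (3 total).
Check: final fork_pos = 21; the multiples of 6 that are <= 21 are 6..18 -> 21 // 6 = 3 completed fragment(s).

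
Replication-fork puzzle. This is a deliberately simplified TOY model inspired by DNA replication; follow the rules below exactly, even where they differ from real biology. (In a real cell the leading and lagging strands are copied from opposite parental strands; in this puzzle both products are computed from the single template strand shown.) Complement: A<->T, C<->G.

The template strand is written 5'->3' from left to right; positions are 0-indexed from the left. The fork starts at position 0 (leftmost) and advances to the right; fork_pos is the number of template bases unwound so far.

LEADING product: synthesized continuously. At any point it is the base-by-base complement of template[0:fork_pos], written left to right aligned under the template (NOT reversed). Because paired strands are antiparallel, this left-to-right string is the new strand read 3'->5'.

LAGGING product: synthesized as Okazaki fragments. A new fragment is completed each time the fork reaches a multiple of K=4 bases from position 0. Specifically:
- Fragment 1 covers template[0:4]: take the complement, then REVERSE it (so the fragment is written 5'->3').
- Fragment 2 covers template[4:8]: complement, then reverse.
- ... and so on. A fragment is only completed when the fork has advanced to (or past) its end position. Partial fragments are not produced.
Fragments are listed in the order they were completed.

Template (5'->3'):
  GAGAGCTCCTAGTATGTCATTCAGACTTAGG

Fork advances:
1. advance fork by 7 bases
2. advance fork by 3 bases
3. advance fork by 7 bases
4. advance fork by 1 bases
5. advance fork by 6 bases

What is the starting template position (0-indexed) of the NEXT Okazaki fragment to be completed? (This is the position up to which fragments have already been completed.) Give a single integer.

Step 1: advance 7 -> fork_pos = 0 + 7 = 7. Reached multiple(s) of 4: 4 -> fragment 1 completed (1 total).
Step 2: advance 3 -> fork_pos = 7 + 3 = 10. Reached multiple(s) of 4: 8 -> fragment 2 completed (2 total).
Step 3: advance 7 -> fork_pos = 10 + 7 = 17. Reached multiple(s) of 4: 12, 16 -> fragments 3-4 completed (4 total).
Step 4: advance 1 -> fork_pos = 17 + 1 = 18. Next multiple of 4 is 20 (not reached); still 4 fragment(s).
Step 5: advance 6 -> fork_pos = 18 + 6 = 24. Reached multiple(s) of 4: 20, 24 -> fragments 5-6 completed (6 total).
6 fragment(s) completed, covering template[0:24] (6 x 4 = 24). The next fragment, fragment 7, covers template[24:28], so it starts at position 24.

Answer: 24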